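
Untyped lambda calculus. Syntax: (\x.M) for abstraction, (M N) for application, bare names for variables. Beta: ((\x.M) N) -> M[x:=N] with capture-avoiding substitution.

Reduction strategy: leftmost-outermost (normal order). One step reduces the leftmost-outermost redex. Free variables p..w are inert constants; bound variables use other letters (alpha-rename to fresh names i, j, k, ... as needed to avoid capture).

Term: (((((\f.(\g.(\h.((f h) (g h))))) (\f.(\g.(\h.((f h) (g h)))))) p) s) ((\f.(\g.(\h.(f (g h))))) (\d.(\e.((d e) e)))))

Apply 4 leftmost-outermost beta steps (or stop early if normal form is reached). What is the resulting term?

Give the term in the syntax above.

Step 0: (((((\f.(\g.(\h.((f h) (g h))))) (\f.(\g.(\h.((f h) (g h)))))) p) s) ((\f.(\g.(\h.(f (g h))))) (\d.(\e.((d e) e)))))
Step 1: ((((\g.(\h.(((\f.(\g.(\h.((f h) (g h))))) h) (g h)))) p) s) ((\f.(\g.(\h.(f (g h))))) (\d.(\e.((d e) e)))))
Step 2: (((\h.(((\f.(\g.(\h.((f h) (g h))))) h) (p h))) s) ((\f.(\g.(\h.(f (g h))))) (\d.(\e.((d e) e)))))
Step 3: ((((\f.(\g.(\h.((f h) (g h))))) s) (p s)) ((\f.(\g.(\h.(f (g h))))) (\d.(\e.((d e) e)))))
Step 4: (((\g.(\h.((s h) (g h)))) (p s)) ((\f.(\g.(\h.(f (g h))))) (\d.(\e.((d e) e)))))

Answer: (((\g.(\h.((s h) (g h)))) (p s)) ((\f.(\g.(\h.(f (g h))))) (\d.(\e.((d e) e)))))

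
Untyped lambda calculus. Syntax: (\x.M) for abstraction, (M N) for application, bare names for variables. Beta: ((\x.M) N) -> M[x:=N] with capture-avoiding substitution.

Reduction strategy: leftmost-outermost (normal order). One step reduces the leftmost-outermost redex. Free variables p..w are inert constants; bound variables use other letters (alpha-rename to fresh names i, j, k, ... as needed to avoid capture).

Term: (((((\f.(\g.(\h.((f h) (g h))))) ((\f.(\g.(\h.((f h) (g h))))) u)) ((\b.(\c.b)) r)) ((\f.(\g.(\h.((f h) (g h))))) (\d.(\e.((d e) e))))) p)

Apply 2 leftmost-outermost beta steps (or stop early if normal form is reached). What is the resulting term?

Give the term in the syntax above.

Step 0: (((((\f.(\g.(\h.((f h) (g h))))) ((\f.(\g.(\h.((f h) (g h))))) u)) ((\b.(\c.b)) r)) ((\f.(\g.(\h.((f h) (g h))))) (\d.(\e.((d e) e))))) p)
Step 1: ((((\g.(\h.((((\f.(\g.(\h.((f h) (g h))))) u) h) (g h)))) ((\b.(\c.b)) r)) ((\f.(\g.(\h.((f h) (g h))))) (\d.(\e.((d e) e))))) p)
Step 2: (((\h.((((\f.(\g.(\h.((f h) (g h))))) u) h) (((\b.(\c.b)) r) h))) ((\f.(\g.(\h.((f h) (g h))))) (\d.(\e.((d e) e))))) p)

Answer: (((\h.((((\f.(\g.(\h.((f h) (g h))))) u) h) (((\b.(\c.b)) r) h))) ((\f.(\g.(\h.((f h) (g h))))) (\d.(\e.((d e) e))))) p)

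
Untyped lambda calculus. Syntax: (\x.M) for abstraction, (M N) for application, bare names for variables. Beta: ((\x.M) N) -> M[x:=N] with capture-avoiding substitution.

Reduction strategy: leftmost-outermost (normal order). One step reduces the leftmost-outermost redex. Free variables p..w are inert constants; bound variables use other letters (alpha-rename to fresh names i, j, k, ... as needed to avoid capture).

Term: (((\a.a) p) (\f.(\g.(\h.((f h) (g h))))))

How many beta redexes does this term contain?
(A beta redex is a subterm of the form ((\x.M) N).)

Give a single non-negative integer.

Term: (((\a.a) p) (\f.(\g.(\h.((f h) (g h))))))
  Redex: ((\a.a) p)
Total redexes: 1

Answer: 1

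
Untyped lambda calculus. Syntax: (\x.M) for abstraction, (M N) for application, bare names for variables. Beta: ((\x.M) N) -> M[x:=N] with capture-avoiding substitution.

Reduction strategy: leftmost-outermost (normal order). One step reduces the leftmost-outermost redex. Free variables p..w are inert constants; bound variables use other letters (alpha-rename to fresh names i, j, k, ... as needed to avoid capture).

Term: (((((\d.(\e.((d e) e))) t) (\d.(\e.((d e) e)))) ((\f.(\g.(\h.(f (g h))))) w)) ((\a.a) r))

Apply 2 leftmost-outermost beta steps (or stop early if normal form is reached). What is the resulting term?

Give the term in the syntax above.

Step 0: (((((\d.(\e.((d e) e))) t) (\d.(\e.((d e) e)))) ((\f.(\g.(\h.(f (g h))))) w)) ((\a.a) r))
Step 1: ((((\e.((t e) e)) (\d.(\e.((d e) e)))) ((\f.(\g.(\h.(f (g h))))) w)) ((\a.a) r))
Step 2: ((((t (\d.(\e.((d e) e)))) (\d.(\e.((d e) e)))) ((\f.(\g.(\h.(f (g h))))) w)) ((\a.a) r))

Answer: ((((t (\d.(\e.((d e) e)))) (\d.(\e.((d e) e)))) ((\f.(\g.(\h.(f (g h))))) w)) ((\a.a) r))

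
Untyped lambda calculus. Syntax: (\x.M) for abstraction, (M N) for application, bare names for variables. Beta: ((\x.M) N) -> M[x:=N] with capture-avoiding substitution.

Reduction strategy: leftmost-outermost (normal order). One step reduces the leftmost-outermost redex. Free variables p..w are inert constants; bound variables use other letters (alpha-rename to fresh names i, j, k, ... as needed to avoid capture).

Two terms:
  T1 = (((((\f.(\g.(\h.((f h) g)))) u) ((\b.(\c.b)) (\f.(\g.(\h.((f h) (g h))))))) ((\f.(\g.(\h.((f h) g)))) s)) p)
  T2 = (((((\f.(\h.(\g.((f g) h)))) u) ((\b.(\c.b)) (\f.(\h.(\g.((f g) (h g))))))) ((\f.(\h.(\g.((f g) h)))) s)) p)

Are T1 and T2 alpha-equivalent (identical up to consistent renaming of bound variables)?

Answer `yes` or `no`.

Answer: yes

Derivation:
Term 1: (((((\f.(\g.(\h.((f h) g)))) u) ((\b.(\c.b)) (\f.(\g.(\h.((f h) (g h))))))) ((\f.(\g.(\h.((f h) g)))) s)) p)
Term 2: (((((\f.(\h.(\g.((f g) h)))) u) ((\b.(\c.b)) (\f.(\h.(\g.((f g) (h g))))))) ((\f.(\h.(\g.((f g) h)))) s)) p)
Alpha-equivalence: compare structure up to binder renaming.
Result: True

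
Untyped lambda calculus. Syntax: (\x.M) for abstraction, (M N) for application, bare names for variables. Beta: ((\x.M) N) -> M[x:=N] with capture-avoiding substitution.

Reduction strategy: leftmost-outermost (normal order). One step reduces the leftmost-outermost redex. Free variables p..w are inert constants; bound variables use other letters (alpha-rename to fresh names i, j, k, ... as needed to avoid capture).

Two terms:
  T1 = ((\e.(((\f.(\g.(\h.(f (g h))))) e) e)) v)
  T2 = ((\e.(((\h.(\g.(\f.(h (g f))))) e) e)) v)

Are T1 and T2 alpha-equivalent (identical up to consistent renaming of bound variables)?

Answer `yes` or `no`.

Term 1: ((\e.(((\f.(\g.(\h.(f (g h))))) e) e)) v)
Term 2: ((\e.(((\h.(\g.(\f.(h (g f))))) e) e)) v)
Alpha-equivalence: compare structure up to binder renaming.
Result: True

Answer: yes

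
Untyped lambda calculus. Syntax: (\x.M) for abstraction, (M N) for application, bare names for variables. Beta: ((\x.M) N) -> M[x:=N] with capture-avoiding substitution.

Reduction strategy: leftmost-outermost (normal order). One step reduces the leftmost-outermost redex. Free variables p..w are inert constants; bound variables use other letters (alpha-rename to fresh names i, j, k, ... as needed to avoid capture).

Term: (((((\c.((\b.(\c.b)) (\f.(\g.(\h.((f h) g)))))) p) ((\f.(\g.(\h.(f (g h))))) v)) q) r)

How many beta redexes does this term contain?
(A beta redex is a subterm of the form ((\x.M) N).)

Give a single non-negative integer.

Term: (((((\c.((\b.(\c.b)) (\f.(\g.(\h.((f h) g)))))) p) ((\f.(\g.(\h.(f (g h))))) v)) q) r)
  Redex: ((\c.((\b.(\c.b)) (\f.(\g.(\h.((f h) g)))))) p)
  Redex: ((\b.(\c.b)) (\f.(\g.(\h.((f h) g)))))
  Redex: ((\f.(\g.(\h.(f (g h))))) v)
Total redexes: 3

Answer: 3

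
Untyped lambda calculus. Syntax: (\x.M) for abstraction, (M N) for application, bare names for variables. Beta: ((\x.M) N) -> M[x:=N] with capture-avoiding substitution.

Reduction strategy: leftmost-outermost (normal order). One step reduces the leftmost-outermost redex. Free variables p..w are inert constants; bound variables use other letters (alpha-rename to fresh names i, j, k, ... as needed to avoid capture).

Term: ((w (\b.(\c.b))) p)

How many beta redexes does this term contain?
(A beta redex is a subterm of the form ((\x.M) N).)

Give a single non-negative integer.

Answer: 0

Derivation:
Term: ((w (\b.(\c.b))) p)
  (no redexes)
Total redexes: 0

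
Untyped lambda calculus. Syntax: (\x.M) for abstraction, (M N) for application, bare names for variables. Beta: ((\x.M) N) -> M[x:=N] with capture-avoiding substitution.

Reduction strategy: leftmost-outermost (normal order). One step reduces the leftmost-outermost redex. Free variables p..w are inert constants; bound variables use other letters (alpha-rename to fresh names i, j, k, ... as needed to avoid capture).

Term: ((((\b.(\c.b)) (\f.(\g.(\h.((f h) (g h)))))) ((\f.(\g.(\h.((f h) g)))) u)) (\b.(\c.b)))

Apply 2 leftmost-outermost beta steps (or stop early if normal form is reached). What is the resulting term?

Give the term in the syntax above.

Answer: ((\f.(\g.(\h.((f h) (g h))))) (\b.(\c.b)))

Derivation:
Step 0: ((((\b.(\c.b)) (\f.(\g.(\h.((f h) (g h)))))) ((\f.(\g.(\h.((f h) g)))) u)) (\b.(\c.b)))
Step 1: (((\c.(\f.(\g.(\h.((f h) (g h)))))) ((\f.(\g.(\h.((f h) g)))) u)) (\b.(\c.b)))
Step 2: ((\f.(\g.(\h.((f h) (g h))))) (\b.(\c.b)))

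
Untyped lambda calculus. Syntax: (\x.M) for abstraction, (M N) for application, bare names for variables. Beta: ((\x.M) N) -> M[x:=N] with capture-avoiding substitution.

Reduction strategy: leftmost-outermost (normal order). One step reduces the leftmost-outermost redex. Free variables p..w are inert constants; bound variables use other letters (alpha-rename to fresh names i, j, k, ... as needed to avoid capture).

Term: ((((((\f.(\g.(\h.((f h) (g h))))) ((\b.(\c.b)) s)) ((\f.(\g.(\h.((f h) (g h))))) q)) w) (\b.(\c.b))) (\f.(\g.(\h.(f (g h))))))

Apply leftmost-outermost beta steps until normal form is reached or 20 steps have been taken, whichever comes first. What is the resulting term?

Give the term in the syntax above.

Step 0: ((((((\f.(\g.(\h.((f h) (g h))))) ((\b.(\c.b)) s)) ((\f.(\g.(\h.((f h) (g h))))) q)) w) (\b.(\c.b))) (\f.(\g.(\h.(f (g h))))))
Step 1: (((((\g.(\h.((((\b.(\c.b)) s) h) (g h)))) ((\f.(\g.(\h.((f h) (g h))))) q)) w) (\b.(\c.b))) (\f.(\g.(\h.(f (g h))))))
Step 2: ((((\h.((((\b.(\c.b)) s) h) (((\f.(\g.(\h.((f h) (g h))))) q) h))) w) (\b.(\c.b))) (\f.(\g.(\h.(f (g h))))))
Step 3: ((((((\b.(\c.b)) s) w) (((\f.(\g.(\h.((f h) (g h))))) q) w)) (\b.(\c.b))) (\f.(\g.(\h.(f (g h))))))
Step 4: (((((\c.s) w) (((\f.(\g.(\h.((f h) (g h))))) q) w)) (\b.(\c.b))) (\f.(\g.(\h.(f (g h))))))
Step 5: (((s (((\f.(\g.(\h.((f h) (g h))))) q) w)) (\b.(\c.b))) (\f.(\g.(\h.(f (g h))))))
Step 6: (((s ((\g.(\h.((q h) (g h)))) w)) (\b.(\c.b))) (\f.(\g.(\h.(f (g h))))))
Step 7: (((s (\h.((q h) (w h)))) (\b.(\c.b))) (\f.(\g.(\h.(f (g h))))))

Answer: (((s (\h.((q h) (w h)))) (\b.(\c.b))) (\f.(\g.(\h.(f (g h))))))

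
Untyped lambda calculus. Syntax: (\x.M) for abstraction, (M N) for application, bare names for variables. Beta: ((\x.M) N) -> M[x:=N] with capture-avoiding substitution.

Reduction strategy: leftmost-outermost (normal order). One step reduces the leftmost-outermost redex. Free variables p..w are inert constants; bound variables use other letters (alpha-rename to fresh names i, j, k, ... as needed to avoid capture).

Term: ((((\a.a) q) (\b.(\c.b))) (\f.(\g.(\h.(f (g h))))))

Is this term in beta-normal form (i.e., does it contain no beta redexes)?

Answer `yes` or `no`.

Term: ((((\a.a) q) (\b.(\c.b))) (\f.(\g.(\h.(f (g h))))))
Found 1 beta redex(es).

Answer: no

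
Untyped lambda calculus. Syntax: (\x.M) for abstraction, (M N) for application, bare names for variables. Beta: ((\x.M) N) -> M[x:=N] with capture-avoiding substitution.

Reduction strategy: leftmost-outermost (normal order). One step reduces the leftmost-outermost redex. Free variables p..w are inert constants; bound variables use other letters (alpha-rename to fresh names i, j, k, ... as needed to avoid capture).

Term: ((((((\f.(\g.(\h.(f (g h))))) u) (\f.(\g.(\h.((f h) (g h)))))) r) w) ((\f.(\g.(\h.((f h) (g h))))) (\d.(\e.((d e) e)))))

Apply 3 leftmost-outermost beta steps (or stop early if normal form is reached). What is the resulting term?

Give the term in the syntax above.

Answer: (((u ((\f.(\g.(\h.((f h) (g h))))) r)) w) ((\f.(\g.(\h.((f h) (g h))))) (\d.(\e.((d e) e)))))

Derivation:
Step 0: ((((((\f.(\g.(\h.(f (g h))))) u) (\f.(\g.(\h.((f h) (g h)))))) r) w) ((\f.(\g.(\h.((f h) (g h))))) (\d.(\e.((d e) e)))))
Step 1: (((((\g.(\h.(u (g h)))) (\f.(\g.(\h.((f h) (g h)))))) r) w) ((\f.(\g.(\h.((f h) (g h))))) (\d.(\e.((d e) e)))))
Step 2: ((((\h.(u ((\f.(\g.(\h.((f h) (g h))))) h))) r) w) ((\f.(\g.(\h.((f h) (g h))))) (\d.(\e.((d e) e)))))
Step 3: (((u ((\f.(\g.(\h.((f h) (g h))))) r)) w) ((\f.(\g.(\h.((f h) (g h))))) (\d.(\e.((d e) e)))))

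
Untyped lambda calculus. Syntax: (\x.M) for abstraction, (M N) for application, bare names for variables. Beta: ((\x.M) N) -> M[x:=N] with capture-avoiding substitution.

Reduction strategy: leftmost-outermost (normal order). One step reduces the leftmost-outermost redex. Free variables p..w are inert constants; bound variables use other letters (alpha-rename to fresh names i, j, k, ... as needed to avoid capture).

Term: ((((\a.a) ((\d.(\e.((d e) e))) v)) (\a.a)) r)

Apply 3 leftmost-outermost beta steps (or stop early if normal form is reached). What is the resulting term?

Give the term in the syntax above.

Step 0: ((((\a.a) ((\d.(\e.((d e) e))) v)) (\a.a)) r)
Step 1: ((((\d.(\e.((d e) e))) v) (\a.a)) r)
Step 2: (((\e.((v e) e)) (\a.a)) r)
Step 3: (((v (\a.a)) (\a.a)) r)

Answer: (((v (\a.a)) (\a.a)) r)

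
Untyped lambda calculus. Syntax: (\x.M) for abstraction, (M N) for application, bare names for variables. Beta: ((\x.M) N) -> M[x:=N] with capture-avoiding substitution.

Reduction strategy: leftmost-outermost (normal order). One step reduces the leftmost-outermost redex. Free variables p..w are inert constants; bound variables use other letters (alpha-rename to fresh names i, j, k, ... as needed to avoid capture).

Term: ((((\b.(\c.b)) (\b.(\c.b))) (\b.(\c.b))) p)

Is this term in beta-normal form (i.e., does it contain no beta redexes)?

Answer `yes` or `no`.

Term: ((((\b.(\c.b)) (\b.(\c.b))) (\b.(\c.b))) p)
Found 1 beta redex(es).

Answer: no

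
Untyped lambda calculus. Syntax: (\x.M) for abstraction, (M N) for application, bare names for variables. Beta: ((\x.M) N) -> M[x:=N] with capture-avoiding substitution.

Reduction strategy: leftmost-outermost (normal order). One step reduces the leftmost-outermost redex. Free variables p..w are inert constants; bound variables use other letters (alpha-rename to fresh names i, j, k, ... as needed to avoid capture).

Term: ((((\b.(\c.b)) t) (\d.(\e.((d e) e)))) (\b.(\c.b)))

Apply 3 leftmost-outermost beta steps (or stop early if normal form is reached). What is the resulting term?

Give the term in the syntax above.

Answer: (t (\b.(\c.b)))

Derivation:
Step 0: ((((\b.(\c.b)) t) (\d.(\e.((d e) e)))) (\b.(\c.b)))
Step 1: (((\c.t) (\d.(\e.((d e) e)))) (\b.(\c.b)))
Step 2: (t (\b.(\c.b)))
Step 3: (normal form reached)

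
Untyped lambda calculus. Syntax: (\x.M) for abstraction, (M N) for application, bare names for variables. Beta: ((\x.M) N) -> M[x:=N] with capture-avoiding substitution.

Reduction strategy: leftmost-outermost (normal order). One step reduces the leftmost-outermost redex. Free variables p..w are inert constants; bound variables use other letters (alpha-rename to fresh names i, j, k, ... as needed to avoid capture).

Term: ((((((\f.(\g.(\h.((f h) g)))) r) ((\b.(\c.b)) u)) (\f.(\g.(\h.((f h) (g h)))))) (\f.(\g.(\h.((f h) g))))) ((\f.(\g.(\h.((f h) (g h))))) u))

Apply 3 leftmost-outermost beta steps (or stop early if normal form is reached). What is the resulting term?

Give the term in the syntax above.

Step 0: ((((((\f.(\g.(\h.((f h) g)))) r) ((\b.(\c.b)) u)) (\f.(\g.(\h.((f h) (g h)))))) (\f.(\g.(\h.((f h) g))))) ((\f.(\g.(\h.((f h) (g h))))) u))
Step 1: (((((\g.(\h.((r h) g))) ((\b.(\c.b)) u)) (\f.(\g.(\h.((f h) (g h)))))) (\f.(\g.(\h.((f h) g))))) ((\f.(\g.(\h.((f h) (g h))))) u))
Step 2: ((((\h.((r h) ((\b.(\c.b)) u))) (\f.(\g.(\h.((f h) (g h)))))) (\f.(\g.(\h.((f h) g))))) ((\f.(\g.(\h.((f h) (g h))))) u))
Step 3: ((((r (\f.(\g.(\h.((f h) (g h)))))) ((\b.(\c.b)) u)) (\f.(\g.(\h.((f h) g))))) ((\f.(\g.(\h.((f h) (g h))))) u))

Answer: ((((r (\f.(\g.(\h.((f h) (g h)))))) ((\b.(\c.b)) u)) (\f.(\g.(\h.((f h) g))))) ((\f.(\g.(\h.((f h) (g h))))) u))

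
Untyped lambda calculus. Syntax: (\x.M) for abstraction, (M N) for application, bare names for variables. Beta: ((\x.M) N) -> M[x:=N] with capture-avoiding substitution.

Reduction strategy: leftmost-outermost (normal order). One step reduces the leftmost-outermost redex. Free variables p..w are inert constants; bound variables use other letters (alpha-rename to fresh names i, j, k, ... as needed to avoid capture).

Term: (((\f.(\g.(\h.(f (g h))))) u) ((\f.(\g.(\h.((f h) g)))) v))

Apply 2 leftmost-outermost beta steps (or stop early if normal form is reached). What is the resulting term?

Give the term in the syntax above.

Step 0: (((\f.(\g.(\h.(f (g h))))) u) ((\f.(\g.(\h.((f h) g)))) v))
Step 1: ((\g.(\h.(u (g h)))) ((\f.(\g.(\h.((f h) g)))) v))
Step 2: (\h.(u (((\f.(\g.(\h.((f h) g)))) v) h)))

Answer: (\h.(u (((\f.(\g.(\h.((f h) g)))) v) h)))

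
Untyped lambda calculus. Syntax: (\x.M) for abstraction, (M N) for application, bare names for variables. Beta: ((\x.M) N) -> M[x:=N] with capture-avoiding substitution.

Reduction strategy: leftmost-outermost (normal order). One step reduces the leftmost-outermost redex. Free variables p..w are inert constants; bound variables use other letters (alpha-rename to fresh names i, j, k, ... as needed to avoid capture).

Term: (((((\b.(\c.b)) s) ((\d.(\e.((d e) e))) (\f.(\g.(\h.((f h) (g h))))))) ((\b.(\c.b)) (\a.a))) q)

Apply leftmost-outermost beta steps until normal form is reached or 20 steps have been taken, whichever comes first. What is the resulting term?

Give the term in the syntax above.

Step 0: (((((\b.(\c.b)) s) ((\d.(\e.((d e) e))) (\f.(\g.(\h.((f h) (g h))))))) ((\b.(\c.b)) (\a.a))) q)
Step 1: ((((\c.s) ((\d.(\e.((d e) e))) (\f.(\g.(\h.((f h) (g h))))))) ((\b.(\c.b)) (\a.a))) q)
Step 2: ((s ((\b.(\c.b)) (\a.a))) q)
Step 3: ((s (\c.(\a.a))) q)

Answer: ((s (\c.(\a.a))) q)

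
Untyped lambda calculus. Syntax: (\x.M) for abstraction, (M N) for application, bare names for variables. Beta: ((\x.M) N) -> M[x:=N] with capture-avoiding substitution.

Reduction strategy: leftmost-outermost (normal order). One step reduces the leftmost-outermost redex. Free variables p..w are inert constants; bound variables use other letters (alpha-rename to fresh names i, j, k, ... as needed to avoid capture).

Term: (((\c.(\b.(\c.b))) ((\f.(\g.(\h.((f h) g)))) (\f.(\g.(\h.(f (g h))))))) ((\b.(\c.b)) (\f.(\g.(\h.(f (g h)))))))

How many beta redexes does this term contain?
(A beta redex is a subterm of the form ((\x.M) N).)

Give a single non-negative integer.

Answer: 3

Derivation:
Term: (((\c.(\b.(\c.b))) ((\f.(\g.(\h.((f h) g)))) (\f.(\g.(\h.(f (g h))))))) ((\b.(\c.b)) (\f.(\g.(\h.(f (g h)))))))
  Redex: ((\c.(\b.(\c.b))) ((\f.(\g.(\h.((f h) g)))) (\f.(\g.(\h.(f (g h)))))))
  Redex: ((\f.(\g.(\h.((f h) g)))) (\f.(\g.(\h.(f (g h))))))
  Redex: ((\b.(\c.b)) (\f.(\g.(\h.(f (g h))))))
Total redexes: 3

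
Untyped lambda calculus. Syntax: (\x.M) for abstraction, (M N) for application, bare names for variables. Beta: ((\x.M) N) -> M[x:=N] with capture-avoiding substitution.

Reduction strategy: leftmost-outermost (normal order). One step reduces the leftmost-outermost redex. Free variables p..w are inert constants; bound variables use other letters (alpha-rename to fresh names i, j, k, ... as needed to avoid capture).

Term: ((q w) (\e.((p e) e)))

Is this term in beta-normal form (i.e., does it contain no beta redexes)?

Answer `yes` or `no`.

Answer: yes

Derivation:
Term: ((q w) (\e.((p e) e)))
No beta redexes found.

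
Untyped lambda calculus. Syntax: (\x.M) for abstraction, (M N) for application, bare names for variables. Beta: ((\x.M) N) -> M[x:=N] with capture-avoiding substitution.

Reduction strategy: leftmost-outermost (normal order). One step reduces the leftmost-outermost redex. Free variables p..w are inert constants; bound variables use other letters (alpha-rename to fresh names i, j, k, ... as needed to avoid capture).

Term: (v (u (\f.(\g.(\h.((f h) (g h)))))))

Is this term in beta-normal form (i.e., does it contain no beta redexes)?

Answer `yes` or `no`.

Term: (v (u (\f.(\g.(\h.((f h) (g h)))))))
No beta redexes found.

Answer: yes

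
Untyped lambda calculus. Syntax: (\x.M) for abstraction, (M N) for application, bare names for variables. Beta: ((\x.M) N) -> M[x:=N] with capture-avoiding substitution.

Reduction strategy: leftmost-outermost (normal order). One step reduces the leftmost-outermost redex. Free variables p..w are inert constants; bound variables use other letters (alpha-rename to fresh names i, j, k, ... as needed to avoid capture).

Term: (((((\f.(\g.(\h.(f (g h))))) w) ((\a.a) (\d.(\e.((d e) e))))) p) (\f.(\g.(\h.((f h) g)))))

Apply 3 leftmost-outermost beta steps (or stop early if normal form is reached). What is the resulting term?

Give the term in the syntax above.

Answer: ((w (((\a.a) (\d.(\e.((d e) e)))) p)) (\f.(\g.(\h.((f h) g)))))

Derivation:
Step 0: (((((\f.(\g.(\h.(f (g h))))) w) ((\a.a) (\d.(\e.((d e) e))))) p) (\f.(\g.(\h.((f h) g)))))
Step 1: ((((\g.(\h.(w (g h)))) ((\a.a) (\d.(\e.((d e) e))))) p) (\f.(\g.(\h.((f h) g)))))
Step 2: (((\h.(w (((\a.a) (\d.(\e.((d e) e)))) h))) p) (\f.(\g.(\h.((f h) g)))))
Step 3: ((w (((\a.a) (\d.(\e.((d e) e)))) p)) (\f.(\g.(\h.((f h) g)))))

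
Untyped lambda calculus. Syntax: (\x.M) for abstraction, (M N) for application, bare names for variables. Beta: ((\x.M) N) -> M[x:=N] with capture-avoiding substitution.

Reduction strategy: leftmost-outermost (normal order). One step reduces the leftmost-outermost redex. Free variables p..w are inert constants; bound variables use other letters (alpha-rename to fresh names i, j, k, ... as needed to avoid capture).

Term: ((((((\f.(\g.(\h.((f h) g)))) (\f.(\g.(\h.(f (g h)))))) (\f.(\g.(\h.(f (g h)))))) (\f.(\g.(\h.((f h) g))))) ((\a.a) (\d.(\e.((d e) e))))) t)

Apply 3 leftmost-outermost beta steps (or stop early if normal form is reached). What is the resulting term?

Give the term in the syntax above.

Step 0: ((((((\f.(\g.(\h.((f h) g)))) (\f.(\g.(\h.(f (g h)))))) (\f.(\g.(\h.(f (g h)))))) (\f.(\g.(\h.((f h) g))))) ((\a.a) (\d.(\e.((d e) e))))) t)
Step 1: (((((\g.(\h.(((\f.(\g.(\h.(f (g h))))) h) g))) (\f.(\g.(\h.(f (g h)))))) (\f.(\g.(\h.((f h) g))))) ((\a.a) (\d.(\e.((d e) e))))) t)
Step 2: ((((\h.(((\f.(\g.(\h.(f (g h))))) h) (\f.(\g.(\h.(f (g h))))))) (\f.(\g.(\h.((f h) g))))) ((\a.a) (\d.(\e.((d e) e))))) t)
Step 3: (((((\f.(\g.(\h.(f (g h))))) (\f.(\g.(\h.((f h) g))))) (\f.(\g.(\h.(f (g h)))))) ((\a.a) (\d.(\e.((d e) e))))) t)

Answer: (((((\f.(\g.(\h.(f (g h))))) (\f.(\g.(\h.((f h) g))))) (\f.(\g.(\h.(f (g h)))))) ((\a.a) (\d.(\e.((d e) e))))) t)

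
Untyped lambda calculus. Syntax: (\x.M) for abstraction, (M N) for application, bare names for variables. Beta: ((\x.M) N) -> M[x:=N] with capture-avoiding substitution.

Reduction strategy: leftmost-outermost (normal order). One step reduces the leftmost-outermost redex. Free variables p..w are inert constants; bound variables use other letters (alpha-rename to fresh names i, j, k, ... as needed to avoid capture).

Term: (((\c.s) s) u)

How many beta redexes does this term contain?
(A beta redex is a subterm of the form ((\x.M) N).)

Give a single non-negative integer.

Answer: 1

Derivation:
Term: (((\c.s) s) u)
  Redex: ((\c.s) s)
Total redexes: 1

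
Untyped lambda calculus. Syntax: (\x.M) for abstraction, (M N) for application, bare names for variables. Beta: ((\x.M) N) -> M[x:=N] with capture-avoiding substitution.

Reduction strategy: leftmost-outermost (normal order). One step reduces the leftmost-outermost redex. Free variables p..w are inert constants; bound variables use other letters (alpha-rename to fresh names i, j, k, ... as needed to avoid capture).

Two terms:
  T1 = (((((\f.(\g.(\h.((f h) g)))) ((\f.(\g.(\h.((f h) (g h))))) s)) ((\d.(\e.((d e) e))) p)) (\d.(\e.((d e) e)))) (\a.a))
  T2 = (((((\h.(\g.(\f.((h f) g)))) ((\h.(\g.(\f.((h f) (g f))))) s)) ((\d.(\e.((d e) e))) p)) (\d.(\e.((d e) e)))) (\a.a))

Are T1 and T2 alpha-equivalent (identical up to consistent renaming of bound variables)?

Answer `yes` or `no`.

Answer: yes

Derivation:
Term 1: (((((\f.(\g.(\h.((f h) g)))) ((\f.(\g.(\h.((f h) (g h))))) s)) ((\d.(\e.((d e) e))) p)) (\d.(\e.((d e) e)))) (\a.a))
Term 2: (((((\h.(\g.(\f.((h f) g)))) ((\h.(\g.(\f.((h f) (g f))))) s)) ((\d.(\e.((d e) e))) p)) (\d.(\e.((d e) e)))) (\a.a))
Alpha-equivalence: compare structure up to binder renaming.
Result: True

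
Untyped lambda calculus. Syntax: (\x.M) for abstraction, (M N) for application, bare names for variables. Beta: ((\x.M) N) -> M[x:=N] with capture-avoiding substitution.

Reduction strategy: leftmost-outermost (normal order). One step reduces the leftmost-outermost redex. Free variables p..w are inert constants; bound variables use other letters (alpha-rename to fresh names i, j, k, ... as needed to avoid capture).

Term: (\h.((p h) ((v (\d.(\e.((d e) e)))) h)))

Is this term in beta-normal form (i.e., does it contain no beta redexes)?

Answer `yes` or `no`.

Answer: yes

Derivation:
Term: (\h.((p h) ((v (\d.(\e.((d e) e)))) h)))
No beta redexes found.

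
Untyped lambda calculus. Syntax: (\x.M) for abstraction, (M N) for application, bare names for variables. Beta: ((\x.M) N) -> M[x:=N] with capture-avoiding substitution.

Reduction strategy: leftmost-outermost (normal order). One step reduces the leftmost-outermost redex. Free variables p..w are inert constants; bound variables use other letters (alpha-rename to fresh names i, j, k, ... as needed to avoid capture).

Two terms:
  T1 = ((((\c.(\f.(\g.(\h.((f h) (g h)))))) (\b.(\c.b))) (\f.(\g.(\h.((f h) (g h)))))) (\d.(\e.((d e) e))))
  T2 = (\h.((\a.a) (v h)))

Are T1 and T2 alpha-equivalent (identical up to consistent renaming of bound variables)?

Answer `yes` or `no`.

Term 1: ((((\c.(\f.(\g.(\h.((f h) (g h)))))) (\b.(\c.b))) (\f.(\g.(\h.((f h) (g h)))))) (\d.(\e.((d e) e))))
Term 2: (\h.((\a.a) (v h)))
Alpha-equivalence: compare structure up to binder renaming.
Result: False

Answer: no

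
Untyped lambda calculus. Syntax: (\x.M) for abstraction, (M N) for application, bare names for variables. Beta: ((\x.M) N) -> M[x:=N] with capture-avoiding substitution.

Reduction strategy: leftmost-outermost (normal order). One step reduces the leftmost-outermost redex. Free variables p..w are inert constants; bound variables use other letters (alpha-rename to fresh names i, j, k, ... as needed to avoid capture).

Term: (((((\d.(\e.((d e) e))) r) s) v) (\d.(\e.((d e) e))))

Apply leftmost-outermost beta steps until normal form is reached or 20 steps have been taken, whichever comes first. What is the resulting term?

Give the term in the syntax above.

Step 0: (((((\d.(\e.((d e) e))) r) s) v) (\d.(\e.((d e) e))))
Step 1: ((((\e.((r e) e)) s) v) (\d.(\e.((d e) e))))
Step 2: ((((r s) s) v) (\d.(\e.((d e) e))))

Answer: ((((r s) s) v) (\d.(\e.((d e) e))))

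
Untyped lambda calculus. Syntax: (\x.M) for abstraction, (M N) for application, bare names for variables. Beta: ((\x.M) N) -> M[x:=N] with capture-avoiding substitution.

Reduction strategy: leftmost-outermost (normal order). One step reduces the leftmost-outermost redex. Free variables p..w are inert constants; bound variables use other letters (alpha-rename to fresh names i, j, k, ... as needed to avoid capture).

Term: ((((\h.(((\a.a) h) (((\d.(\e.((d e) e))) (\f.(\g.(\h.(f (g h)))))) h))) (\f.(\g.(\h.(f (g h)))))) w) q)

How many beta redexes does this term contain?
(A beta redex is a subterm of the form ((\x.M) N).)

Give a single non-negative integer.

Term: ((((\h.(((\a.a) h) (((\d.(\e.((d e) e))) (\f.(\g.(\h.(f (g h)))))) h))) (\f.(\g.(\h.(f (g h)))))) w) q)
  Redex: ((\h.(((\a.a) h) (((\d.(\e.((d e) e))) (\f.(\g.(\h.(f (g h)))))) h))) (\f.(\g.(\h.(f (g h))))))
  Redex: ((\a.a) h)
  Redex: ((\d.(\e.((d e) e))) (\f.(\g.(\h.(f (g h))))))
Total redexes: 3

Answer: 3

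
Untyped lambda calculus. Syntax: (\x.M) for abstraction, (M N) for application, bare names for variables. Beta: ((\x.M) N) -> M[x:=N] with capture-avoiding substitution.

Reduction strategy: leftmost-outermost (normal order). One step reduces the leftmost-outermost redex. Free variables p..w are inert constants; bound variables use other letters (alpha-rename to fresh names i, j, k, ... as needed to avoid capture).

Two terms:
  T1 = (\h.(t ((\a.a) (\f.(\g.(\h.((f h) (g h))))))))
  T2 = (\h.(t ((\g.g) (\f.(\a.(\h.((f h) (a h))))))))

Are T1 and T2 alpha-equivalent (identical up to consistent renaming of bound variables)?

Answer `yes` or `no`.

Answer: yes

Derivation:
Term 1: (\h.(t ((\a.a) (\f.(\g.(\h.((f h) (g h))))))))
Term 2: (\h.(t ((\g.g) (\f.(\a.(\h.((f h) (a h))))))))
Alpha-equivalence: compare structure up to binder renaming.
Result: True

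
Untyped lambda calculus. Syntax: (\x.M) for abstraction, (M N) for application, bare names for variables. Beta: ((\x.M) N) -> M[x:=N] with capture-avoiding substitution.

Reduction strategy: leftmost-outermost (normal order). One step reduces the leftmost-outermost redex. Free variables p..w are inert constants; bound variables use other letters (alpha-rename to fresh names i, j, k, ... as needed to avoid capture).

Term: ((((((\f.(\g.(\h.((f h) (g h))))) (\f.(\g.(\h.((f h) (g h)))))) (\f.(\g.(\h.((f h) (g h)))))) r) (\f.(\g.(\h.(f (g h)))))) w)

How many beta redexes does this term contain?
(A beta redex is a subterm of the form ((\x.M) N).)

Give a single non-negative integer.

Answer: 1

Derivation:
Term: ((((((\f.(\g.(\h.((f h) (g h))))) (\f.(\g.(\h.((f h) (g h)))))) (\f.(\g.(\h.((f h) (g h)))))) r) (\f.(\g.(\h.(f (g h)))))) w)
  Redex: ((\f.(\g.(\h.((f h) (g h))))) (\f.(\g.(\h.((f h) (g h))))))
Total redexes: 1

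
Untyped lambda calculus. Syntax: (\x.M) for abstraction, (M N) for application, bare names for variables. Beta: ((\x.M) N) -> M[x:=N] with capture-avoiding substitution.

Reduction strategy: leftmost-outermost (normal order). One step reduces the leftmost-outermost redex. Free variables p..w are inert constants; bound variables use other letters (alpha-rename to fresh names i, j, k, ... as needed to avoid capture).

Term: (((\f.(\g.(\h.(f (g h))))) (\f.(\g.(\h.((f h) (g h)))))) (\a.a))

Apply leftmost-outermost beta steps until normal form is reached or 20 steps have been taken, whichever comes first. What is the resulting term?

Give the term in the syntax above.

Answer: (\h.(\g.(\i.((h i) (g i)))))

Derivation:
Step 0: (((\f.(\g.(\h.(f (g h))))) (\f.(\g.(\h.((f h) (g h)))))) (\a.a))
Step 1: ((\g.(\h.((\f.(\g.(\h.((f h) (g h))))) (g h)))) (\a.a))
Step 2: (\h.((\f.(\g.(\h.((f h) (g h))))) ((\a.a) h)))
Step 3: (\h.(\g.(\i.((((\a.a) h) i) (g i)))))
Step 4: (\h.(\g.(\i.((h i) (g i)))))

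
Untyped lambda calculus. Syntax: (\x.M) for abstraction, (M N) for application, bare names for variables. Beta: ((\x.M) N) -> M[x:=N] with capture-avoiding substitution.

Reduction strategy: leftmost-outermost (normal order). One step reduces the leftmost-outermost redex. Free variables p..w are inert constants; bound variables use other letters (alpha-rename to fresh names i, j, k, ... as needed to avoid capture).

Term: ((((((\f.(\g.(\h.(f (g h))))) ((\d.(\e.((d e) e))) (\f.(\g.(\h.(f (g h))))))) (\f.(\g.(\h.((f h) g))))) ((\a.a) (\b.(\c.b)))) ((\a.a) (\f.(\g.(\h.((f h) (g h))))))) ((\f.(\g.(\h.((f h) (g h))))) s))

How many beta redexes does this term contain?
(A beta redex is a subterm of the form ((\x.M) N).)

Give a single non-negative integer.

Answer: 5

Derivation:
Term: ((((((\f.(\g.(\h.(f (g h))))) ((\d.(\e.((d e) e))) (\f.(\g.(\h.(f (g h))))))) (\f.(\g.(\h.((f h) g))))) ((\a.a) (\b.(\c.b)))) ((\a.a) (\f.(\g.(\h.((f h) (g h))))))) ((\f.(\g.(\h.((f h) (g h))))) s))
  Redex: ((\f.(\g.(\h.(f (g h))))) ((\d.(\e.((d e) e))) (\f.(\g.(\h.(f (g h)))))))
  Redex: ((\d.(\e.((d e) e))) (\f.(\g.(\h.(f (g h))))))
  Redex: ((\a.a) (\b.(\c.b)))
  Redex: ((\a.a) (\f.(\g.(\h.((f h) (g h))))))
  Redex: ((\f.(\g.(\h.((f h) (g h))))) s)
Total redexes: 5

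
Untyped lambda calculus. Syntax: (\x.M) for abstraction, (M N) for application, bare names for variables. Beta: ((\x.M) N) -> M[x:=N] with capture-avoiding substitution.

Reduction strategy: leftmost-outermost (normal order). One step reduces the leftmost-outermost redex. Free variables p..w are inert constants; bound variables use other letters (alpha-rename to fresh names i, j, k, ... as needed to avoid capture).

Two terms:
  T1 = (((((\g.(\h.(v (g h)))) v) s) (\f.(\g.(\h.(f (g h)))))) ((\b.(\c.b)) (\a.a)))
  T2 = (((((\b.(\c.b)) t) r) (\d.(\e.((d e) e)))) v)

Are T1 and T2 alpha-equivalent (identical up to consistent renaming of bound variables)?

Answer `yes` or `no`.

Answer: no

Derivation:
Term 1: (((((\g.(\h.(v (g h)))) v) s) (\f.(\g.(\h.(f (g h)))))) ((\b.(\c.b)) (\a.a)))
Term 2: (((((\b.(\c.b)) t) r) (\d.(\e.((d e) e)))) v)
Alpha-equivalence: compare structure up to binder renaming.
Result: False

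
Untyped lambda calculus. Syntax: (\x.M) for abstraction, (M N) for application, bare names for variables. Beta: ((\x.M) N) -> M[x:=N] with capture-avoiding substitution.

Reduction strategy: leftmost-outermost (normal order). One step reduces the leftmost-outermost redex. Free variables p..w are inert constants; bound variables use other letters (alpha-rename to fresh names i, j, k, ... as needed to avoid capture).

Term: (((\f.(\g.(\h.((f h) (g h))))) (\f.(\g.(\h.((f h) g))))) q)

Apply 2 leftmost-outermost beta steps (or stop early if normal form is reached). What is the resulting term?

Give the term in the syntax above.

Answer: (\h.(((\f.(\g.(\h.((f h) g)))) h) (q h)))

Derivation:
Step 0: (((\f.(\g.(\h.((f h) (g h))))) (\f.(\g.(\h.((f h) g))))) q)
Step 1: ((\g.(\h.(((\f.(\g.(\h.((f h) g)))) h) (g h)))) q)
Step 2: (\h.(((\f.(\g.(\h.((f h) g)))) h) (q h)))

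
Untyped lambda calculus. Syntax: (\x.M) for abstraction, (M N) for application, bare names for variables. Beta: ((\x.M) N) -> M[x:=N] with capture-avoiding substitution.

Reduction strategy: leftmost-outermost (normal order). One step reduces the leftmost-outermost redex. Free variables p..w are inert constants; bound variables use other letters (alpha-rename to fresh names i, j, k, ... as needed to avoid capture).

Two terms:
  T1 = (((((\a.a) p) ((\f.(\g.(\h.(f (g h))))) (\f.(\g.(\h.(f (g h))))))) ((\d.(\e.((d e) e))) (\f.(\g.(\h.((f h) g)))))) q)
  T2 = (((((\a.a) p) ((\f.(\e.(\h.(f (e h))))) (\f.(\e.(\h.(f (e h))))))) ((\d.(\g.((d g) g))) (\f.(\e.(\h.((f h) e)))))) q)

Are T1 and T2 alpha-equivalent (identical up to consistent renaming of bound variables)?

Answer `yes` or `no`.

Answer: yes

Derivation:
Term 1: (((((\a.a) p) ((\f.(\g.(\h.(f (g h))))) (\f.(\g.(\h.(f (g h))))))) ((\d.(\e.((d e) e))) (\f.(\g.(\h.((f h) g)))))) q)
Term 2: (((((\a.a) p) ((\f.(\e.(\h.(f (e h))))) (\f.(\e.(\h.(f (e h))))))) ((\d.(\g.((d g) g))) (\f.(\e.(\h.((f h) e)))))) q)
Alpha-equivalence: compare structure up to binder renaming.
Result: True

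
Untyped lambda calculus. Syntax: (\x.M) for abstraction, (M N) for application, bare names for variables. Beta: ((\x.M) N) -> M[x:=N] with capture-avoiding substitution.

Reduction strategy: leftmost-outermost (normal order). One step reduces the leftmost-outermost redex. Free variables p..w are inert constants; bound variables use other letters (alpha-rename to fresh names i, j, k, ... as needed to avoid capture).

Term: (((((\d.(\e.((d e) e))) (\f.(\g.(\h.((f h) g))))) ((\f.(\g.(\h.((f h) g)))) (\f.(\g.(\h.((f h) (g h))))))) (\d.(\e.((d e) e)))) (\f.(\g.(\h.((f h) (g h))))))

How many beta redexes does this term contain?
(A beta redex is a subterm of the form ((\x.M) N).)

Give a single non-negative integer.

Term: (((((\d.(\e.((d e) e))) (\f.(\g.(\h.((f h) g))))) ((\f.(\g.(\h.((f h) g)))) (\f.(\g.(\h.((f h) (g h))))))) (\d.(\e.((d e) e)))) (\f.(\g.(\h.((f h) (g h))))))
  Redex: ((\d.(\e.((d e) e))) (\f.(\g.(\h.((f h) g)))))
  Redex: ((\f.(\g.(\h.((f h) g)))) (\f.(\g.(\h.((f h) (g h))))))
Total redexes: 2

Answer: 2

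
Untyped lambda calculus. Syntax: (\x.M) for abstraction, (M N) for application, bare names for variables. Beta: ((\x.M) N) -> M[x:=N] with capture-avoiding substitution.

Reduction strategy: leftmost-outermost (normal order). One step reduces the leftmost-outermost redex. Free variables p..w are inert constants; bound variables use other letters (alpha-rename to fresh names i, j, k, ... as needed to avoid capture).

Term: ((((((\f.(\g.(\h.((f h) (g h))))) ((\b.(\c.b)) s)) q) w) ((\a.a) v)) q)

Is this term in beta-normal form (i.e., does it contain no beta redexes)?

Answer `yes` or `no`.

Answer: no

Derivation:
Term: ((((((\f.(\g.(\h.((f h) (g h))))) ((\b.(\c.b)) s)) q) w) ((\a.a) v)) q)
Found 3 beta redex(es).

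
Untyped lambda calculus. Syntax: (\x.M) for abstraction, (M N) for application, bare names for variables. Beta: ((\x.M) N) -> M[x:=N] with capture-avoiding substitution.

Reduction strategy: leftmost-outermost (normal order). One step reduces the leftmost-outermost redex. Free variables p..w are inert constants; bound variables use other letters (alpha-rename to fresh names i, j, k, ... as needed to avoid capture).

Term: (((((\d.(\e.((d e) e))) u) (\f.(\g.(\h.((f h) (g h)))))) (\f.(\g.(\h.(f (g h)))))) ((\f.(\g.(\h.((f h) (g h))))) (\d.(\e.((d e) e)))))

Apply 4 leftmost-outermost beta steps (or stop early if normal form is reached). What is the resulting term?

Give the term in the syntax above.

Answer: ((((u (\f.(\g.(\h.((f h) (g h)))))) (\f.(\g.(\h.((f h) (g h)))))) (\f.(\g.(\h.(f (g h)))))) (\g.(\h.((\e.((h e) e)) (g h)))))

Derivation:
Step 0: (((((\d.(\e.((d e) e))) u) (\f.(\g.(\h.((f h) (g h)))))) (\f.(\g.(\h.(f (g h)))))) ((\f.(\g.(\h.((f h) (g h))))) (\d.(\e.((d e) e)))))
Step 1: ((((\e.((u e) e)) (\f.(\g.(\h.((f h) (g h)))))) (\f.(\g.(\h.(f (g h)))))) ((\f.(\g.(\h.((f h) (g h))))) (\d.(\e.((d e) e)))))
Step 2: ((((u (\f.(\g.(\h.((f h) (g h)))))) (\f.(\g.(\h.((f h) (g h)))))) (\f.(\g.(\h.(f (g h)))))) ((\f.(\g.(\h.((f h) (g h))))) (\d.(\e.((d e) e)))))
Step 3: ((((u (\f.(\g.(\h.((f h) (g h)))))) (\f.(\g.(\h.((f h) (g h)))))) (\f.(\g.(\h.(f (g h)))))) (\g.(\h.(((\d.(\e.((d e) e))) h) (g h)))))
Step 4: ((((u (\f.(\g.(\h.((f h) (g h)))))) (\f.(\g.(\h.((f h) (g h)))))) (\f.(\g.(\h.(f (g h)))))) (\g.(\h.((\e.((h e) e)) (g h)))))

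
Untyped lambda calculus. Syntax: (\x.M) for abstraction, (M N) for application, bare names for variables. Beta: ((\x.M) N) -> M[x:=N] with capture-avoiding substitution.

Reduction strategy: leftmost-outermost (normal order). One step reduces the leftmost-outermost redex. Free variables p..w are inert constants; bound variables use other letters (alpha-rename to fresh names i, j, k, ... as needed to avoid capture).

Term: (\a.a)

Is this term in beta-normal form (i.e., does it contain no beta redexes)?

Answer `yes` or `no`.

Term: (\a.a)
No beta redexes found.

Answer: yes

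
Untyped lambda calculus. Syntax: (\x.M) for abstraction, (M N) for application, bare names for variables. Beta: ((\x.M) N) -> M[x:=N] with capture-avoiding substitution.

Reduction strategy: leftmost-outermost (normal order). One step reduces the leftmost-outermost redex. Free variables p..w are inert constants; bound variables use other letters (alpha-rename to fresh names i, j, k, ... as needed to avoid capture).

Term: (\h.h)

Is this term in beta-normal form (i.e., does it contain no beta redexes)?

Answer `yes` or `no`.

Answer: yes

Derivation:
Term: (\h.h)
No beta redexes found.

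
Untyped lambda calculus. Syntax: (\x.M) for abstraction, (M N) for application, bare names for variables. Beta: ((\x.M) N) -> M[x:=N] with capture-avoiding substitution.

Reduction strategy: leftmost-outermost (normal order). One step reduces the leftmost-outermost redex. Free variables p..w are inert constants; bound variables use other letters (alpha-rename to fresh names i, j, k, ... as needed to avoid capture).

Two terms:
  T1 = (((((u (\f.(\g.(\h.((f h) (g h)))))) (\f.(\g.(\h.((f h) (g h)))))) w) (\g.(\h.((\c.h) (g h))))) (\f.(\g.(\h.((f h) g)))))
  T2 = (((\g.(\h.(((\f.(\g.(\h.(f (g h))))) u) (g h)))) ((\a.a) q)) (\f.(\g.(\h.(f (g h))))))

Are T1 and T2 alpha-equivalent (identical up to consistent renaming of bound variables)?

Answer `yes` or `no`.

Answer: no

Derivation:
Term 1: (((((u (\f.(\g.(\h.((f h) (g h)))))) (\f.(\g.(\h.((f h) (g h)))))) w) (\g.(\h.((\c.h) (g h))))) (\f.(\g.(\h.((f h) g)))))
Term 2: (((\g.(\h.(((\f.(\g.(\h.(f (g h))))) u) (g h)))) ((\a.a) q)) (\f.(\g.(\h.(f (g h))))))
Alpha-equivalence: compare structure up to binder renaming.
Result: False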